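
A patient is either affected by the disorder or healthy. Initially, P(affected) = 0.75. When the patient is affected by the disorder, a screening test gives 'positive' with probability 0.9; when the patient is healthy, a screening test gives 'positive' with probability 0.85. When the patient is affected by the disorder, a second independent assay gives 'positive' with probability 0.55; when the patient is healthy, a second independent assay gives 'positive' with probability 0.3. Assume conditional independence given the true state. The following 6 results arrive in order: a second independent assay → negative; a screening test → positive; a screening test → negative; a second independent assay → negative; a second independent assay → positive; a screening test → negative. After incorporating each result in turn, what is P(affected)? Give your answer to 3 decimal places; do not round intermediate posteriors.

0.517

Apply Bayes' rule sequentially, carrying P(affected) forward.
After a second independent assay='negative': P(affected) = 0.45·0.7500 / (0.45·0.7500 + 0.7·0.2500) ≈ 0.6585
After a screening test='positive': P(affected) = 0.9·0.6585 / (0.9·0.6585 + 0.85·0.3415) ≈ 0.6713
After a screening test='negative': P(affected) = 0.1·0.6713 / (0.1·0.6713 + 0.15·0.3287) ≈ 0.5765
After a second independent assay='negative': P(affected) = 0.45·0.5765 / (0.45·0.5765 + 0.7·0.4235) ≈ 0.4667
After a second independent assay='positive': P(affected) = 0.55·0.4667 / (0.55·0.4667 + 0.3·0.5333) ≈ 0.6160
After a screening test='negative': P(affected) = 0.1·0.6160 / (0.1·0.6160 + 0.15·0.3840) ≈ 0.5168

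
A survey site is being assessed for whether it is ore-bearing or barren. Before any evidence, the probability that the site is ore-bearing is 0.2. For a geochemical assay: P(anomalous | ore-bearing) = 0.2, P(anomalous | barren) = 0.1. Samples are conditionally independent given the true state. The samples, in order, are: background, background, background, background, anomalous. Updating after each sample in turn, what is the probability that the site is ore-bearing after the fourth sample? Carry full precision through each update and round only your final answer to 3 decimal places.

Each posterior becomes the prior for the next update.
After 'background': P(ore) = 0.8·0.2000 / (0.8·0.2000 + 0.9·0.8000) ≈ 0.1818
After 'background': P(ore) = 0.8·0.1818 / (0.8·0.1818 + 0.9·0.8182) ≈ 0.1649
After 'background': P(ore) = 0.8·0.1649 / (0.8·0.1649 + 0.9·0.8351) ≈ 0.1494
After 'background': P(ore) = 0.8·0.1494 / (0.8·0.1494 + 0.9·0.8506) ≈ 0.1350

0.135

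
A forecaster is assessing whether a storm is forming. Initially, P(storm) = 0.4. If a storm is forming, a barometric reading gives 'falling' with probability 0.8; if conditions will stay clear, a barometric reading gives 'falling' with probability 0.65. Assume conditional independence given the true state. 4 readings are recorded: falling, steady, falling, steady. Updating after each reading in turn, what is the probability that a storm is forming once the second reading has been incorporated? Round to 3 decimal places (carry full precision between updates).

0.319

After 'falling': P(storm) = 0.8·0.4000 / (0.8·0.4000 + 0.65·0.6000) ≈ 0.4507
After 'steady': P(storm) = 0.2·0.4507 / (0.2·0.4507 + 0.35·0.5493) ≈ 0.3192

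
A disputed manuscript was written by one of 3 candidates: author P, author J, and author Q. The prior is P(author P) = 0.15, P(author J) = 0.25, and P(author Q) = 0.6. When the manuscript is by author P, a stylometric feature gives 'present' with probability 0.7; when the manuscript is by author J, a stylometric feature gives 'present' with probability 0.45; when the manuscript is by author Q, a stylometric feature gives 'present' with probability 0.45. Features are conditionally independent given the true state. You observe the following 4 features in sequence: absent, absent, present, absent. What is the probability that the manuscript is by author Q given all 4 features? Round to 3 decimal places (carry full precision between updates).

After 'absent': normaliser = 0.3·0.1500 + 0.55·0.2500 + 0.55·0.6000; P(author P) ≈ 0.0878, P(author J) ≈ 0.2683, P(author Q) ≈ 0.6439
After 'absent': normaliser = 0.3·0.0878 + 0.55·0.2683 + 0.55·0.6439; P(author P) ≈ 0.0499, P(author J) ≈ 0.2794, P(author Q) ≈ 0.6707
After 'present': normaliser = 0.7·0.0499 + 0.45·0.2794 + 0.45·0.6707; P(author P) ≈ 0.0755, P(author J) ≈ 0.2719, P(author Q) ≈ 0.6526
After 'absent': normaliser = 0.3·0.0755 + 0.55·0.2719 + 0.55·0.6526; P(author P) ≈ 0.0426, P(author J) ≈ 0.2816, P(author Q) ≈ 0.6758

0.676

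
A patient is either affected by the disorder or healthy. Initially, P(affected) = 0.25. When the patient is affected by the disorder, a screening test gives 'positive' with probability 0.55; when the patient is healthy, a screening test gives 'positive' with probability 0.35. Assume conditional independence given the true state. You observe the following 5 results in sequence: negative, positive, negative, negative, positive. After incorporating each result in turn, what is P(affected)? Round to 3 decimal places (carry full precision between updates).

After 'negative': P(affected) = 0.45·0.2500 / (0.45·0.2500 + 0.65·0.7500) ≈ 0.1875
After 'positive': P(affected) = 0.55·0.1875 / (0.55·0.1875 + 0.35·0.8125) ≈ 0.2661
After 'negative': P(affected) = 0.45·0.2661 / (0.45·0.2661 + 0.65·0.7339) ≈ 0.2007
After 'negative': P(affected) = 0.45·0.2007 / (0.45·0.2007 + 0.65·0.7993) ≈ 0.1481
After 'positive': P(affected) = 0.55·0.1481 / (0.55·0.1481 + 0.35·0.8519) ≈ 0.2145

0.215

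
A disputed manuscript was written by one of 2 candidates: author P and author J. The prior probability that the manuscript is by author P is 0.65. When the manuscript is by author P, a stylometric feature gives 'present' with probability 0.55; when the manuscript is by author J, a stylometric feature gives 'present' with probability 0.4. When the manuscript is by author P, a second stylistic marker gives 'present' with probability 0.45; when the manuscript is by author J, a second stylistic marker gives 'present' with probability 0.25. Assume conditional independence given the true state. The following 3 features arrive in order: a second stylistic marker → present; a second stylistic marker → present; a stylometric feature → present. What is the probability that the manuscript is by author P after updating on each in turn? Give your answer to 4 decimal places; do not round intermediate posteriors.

0.8922

After a second stylistic marker='present': P(author P) = 0.45·0.6500 / (0.45·0.6500 + 0.25·0.3500) ≈ 0.7697
After a second stylistic marker='present': P(author P) = 0.45·0.7697 / (0.45·0.7697 + 0.25·0.2303) ≈ 0.8575
After a stylometric feature='present': P(author P) = 0.55·0.8575 / (0.55·0.8575 + 0.4·0.1425) ≈ 0.8922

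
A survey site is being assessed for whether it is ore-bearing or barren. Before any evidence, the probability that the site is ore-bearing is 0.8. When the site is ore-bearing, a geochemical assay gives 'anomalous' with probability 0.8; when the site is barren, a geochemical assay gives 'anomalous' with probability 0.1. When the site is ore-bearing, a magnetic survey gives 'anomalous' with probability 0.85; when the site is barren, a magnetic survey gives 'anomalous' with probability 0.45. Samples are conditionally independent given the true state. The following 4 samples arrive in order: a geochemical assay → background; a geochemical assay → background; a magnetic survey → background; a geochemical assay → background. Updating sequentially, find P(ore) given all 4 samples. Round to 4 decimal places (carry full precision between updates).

Apply Bayes' rule sequentially, carrying P(ore) forward.
After a geochemical assay='background': P(ore) = 0.2·0.8000 / (0.2·0.8000 + 0.9·0.2000) ≈ 0.4706
After a geochemical assay='background': P(ore) = 0.2·0.4706 / (0.2·0.4706 + 0.9·0.5294) ≈ 0.1649
After a magnetic survey='background': P(ore) = 0.15·0.1649 / (0.15·0.1649 + 0.55·0.8351) ≈ 0.0511
After a geochemical assay='background': P(ore) = 0.2·0.0511 / (0.2·0.0511 + 0.9·0.9489) ≈ 0.0118

0.0118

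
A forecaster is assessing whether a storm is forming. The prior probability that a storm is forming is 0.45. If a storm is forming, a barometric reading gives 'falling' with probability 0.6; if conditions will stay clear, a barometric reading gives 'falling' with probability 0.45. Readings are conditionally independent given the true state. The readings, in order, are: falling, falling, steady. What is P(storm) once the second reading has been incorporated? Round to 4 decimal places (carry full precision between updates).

Apply Bayes' rule sequentially, carrying P(storm) forward.
After 'falling': P(storm) = 0.6·0.4500 / (0.6·0.4500 + 0.45·0.5500) ≈ 0.5217
After 'falling': P(storm) = 0.6·0.5217 / (0.6·0.5217 + 0.45·0.4783) ≈ 0.5926

0.5926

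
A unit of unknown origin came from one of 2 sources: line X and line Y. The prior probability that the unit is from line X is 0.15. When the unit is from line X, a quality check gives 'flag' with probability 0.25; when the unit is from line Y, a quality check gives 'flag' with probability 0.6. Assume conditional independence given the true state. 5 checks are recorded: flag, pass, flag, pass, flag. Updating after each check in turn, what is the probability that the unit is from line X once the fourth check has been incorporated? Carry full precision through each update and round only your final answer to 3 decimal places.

0.097

After 'flag': P(line X) = 0.25·0.1500 / (0.25·0.1500 + 0.6·0.8500) ≈ 0.0685
After 'pass': P(line X) = 0.75·0.0685 / (0.75·0.0685 + 0.4·0.9315) ≈ 0.1212
After 'flag': P(line X) = 0.25·0.1212 / (0.25·0.1212 + 0.6·0.8788) ≈ 0.0543
After 'pass': P(line X) = 0.75·0.0543 / (0.75·0.0543 + 0.4·0.9457) ≈ 0.0972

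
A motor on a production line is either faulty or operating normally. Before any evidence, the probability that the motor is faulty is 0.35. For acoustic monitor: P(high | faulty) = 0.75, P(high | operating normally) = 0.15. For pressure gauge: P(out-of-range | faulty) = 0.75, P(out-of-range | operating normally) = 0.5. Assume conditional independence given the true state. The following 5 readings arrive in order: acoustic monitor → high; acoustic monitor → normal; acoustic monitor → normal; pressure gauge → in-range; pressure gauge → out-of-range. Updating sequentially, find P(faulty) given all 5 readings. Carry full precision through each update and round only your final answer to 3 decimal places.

0.149

After acoustic monitor='high': P(faulty) = 0.75·0.3500 / (0.75·0.3500 + 0.15·0.6500) ≈ 0.7292
After acoustic monitor='normal': P(faulty) = 0.25·0.7292 / (0.25·0.7292 + 0.85·0.2708) ≈ 0.4419
After acoustic monitor='normal': P(faulty) = 0.25·0.4419 / (0.25·0.4419 + 0.85·0.5581) ≈ 0.1889
After pressure gauge='in-range': P(faulty) = 0.25·0.1889 / (0.25·0.1889 + 0.5·0.8111) ≈ 0.1043
After pressure gauge='out-of-range': P(faulty) = 0.75·0.1043 / (0.75·0.1043 + 0.5·0.8957) ≈ 0.1487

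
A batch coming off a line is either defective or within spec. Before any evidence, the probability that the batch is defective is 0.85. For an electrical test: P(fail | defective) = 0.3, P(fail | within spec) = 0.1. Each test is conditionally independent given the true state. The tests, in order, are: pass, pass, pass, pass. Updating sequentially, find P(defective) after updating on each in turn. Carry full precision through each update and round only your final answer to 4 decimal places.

0.6747

After 'pass': P(defective) = 0.7·0.8500 / (0.7·0.8500 + 0.9·0.1500) ≈ 0.8151
After 'pass': P(defective) = 0.7·0.8151 / (0.7·0.8151 + 0.9·0.1849) ≈ 0.7742
After 'pass': P(defective) = 0.7·0.7742 / (0.7·0.7742 + 0.9·0.2258) ≈ 0.7272
After 'pass': P(defective) = 0.7·0.7272 / (0.7·0.7272 + 0.9·0.2728) ≈ 0.6747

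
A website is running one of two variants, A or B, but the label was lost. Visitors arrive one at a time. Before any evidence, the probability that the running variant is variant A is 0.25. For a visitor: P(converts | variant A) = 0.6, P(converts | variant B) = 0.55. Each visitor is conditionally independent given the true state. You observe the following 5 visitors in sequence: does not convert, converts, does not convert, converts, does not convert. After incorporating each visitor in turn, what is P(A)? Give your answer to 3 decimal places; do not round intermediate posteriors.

0.218

Each posterior becomes the prior for the next update.
After 'does not convert': P(A) = 0.4·0.2500 / (0.4·0.2500 + 0.45·0.7500) ≈ 0.2286
After 'converts': P(A) = 0.6·0.2286 / (0.6·0.2286 + 0.55·0.7714) ≈ 0.2443
After 'does not convert': P(A) = 0.4·0.2443 / (0.4·0.2443 + 0.45·0.7557) ≈ 0.2232
After 'converts': P(A) = 0.6·0.2232 / (0.6·0.2232 + 0.55·0.7768) ≈ 0.2386
After 'does not convert': P(A) = 0.4·0.2386 / (0.4·0.2386 + 0.45·0.7614) ≈ 0.2179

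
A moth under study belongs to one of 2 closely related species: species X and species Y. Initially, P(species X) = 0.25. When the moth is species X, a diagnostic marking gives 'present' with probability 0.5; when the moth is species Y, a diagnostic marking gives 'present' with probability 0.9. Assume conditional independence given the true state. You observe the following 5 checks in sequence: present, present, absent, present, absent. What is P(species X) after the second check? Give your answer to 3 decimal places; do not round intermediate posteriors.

After 'present': P(species X) = 0.5·0.2500 / (0.5·0.2500 + 0.9·0.7500) ≈ 0.1562
After 'present': P(species X) = 0.5·0.1562 / (0.5·0.1562 + 0.9·0.8438) ≈ 0.0933

0.093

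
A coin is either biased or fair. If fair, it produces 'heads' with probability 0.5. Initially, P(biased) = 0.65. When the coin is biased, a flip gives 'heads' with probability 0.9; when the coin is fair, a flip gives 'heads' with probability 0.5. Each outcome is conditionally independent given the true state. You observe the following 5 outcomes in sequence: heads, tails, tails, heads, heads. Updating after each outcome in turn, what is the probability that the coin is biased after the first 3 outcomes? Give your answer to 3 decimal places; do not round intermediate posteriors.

0.118

Each posterior becomes the prior for the next update.
After 'heads': P(biased) = 0.9·0.6500 / (0.9·0.6500 + 0.5·0.3500) ≈ 0.7697
After 'tails': P(biased) = 0.1·0.7697 / (0.1·0.7697 + 0.5·0.2303) ≈ 0.4007
After 'tails': P(biased) = 0.1·0.4007 / (0.1·0.4007 + 0.5·0.5993) ≈ 0.1179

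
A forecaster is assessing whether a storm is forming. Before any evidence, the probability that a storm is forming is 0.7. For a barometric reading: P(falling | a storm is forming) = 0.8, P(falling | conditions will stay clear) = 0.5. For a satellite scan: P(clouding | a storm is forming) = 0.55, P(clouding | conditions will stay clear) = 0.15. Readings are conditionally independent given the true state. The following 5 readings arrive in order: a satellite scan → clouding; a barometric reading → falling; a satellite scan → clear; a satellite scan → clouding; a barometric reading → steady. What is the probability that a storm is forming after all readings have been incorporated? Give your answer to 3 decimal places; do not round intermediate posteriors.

Each posterior becomes the prior for the next update.
After a satellite scan='clouding': P(storm) = 0.55·0.7000 / (0.55·0.7000 + 0.15·0.3000) ≈ 0.8953
After a barometric reading='falling': P(storm) = 0.8·0.8953 / (0.8·0.8953 + 0.5·0.1047) ≈ 0.9319
After a satellite scan='clear': P(storm) = 0.45·0.9319 / (0.45·0.9319 + 0.85·0.0681) ≈ 0.8787
After a satellite scan='clouding': P(storm) = 0.55·0.8787 / (0.55·0.8787 + 0.15·0.1213) ≈ 0.9637
After a barometric reading='steady': P(storm) = 0.2·0.9637 / (0.2·0.9637 + 0.5·0.0363) ≈ 0.9140

0.914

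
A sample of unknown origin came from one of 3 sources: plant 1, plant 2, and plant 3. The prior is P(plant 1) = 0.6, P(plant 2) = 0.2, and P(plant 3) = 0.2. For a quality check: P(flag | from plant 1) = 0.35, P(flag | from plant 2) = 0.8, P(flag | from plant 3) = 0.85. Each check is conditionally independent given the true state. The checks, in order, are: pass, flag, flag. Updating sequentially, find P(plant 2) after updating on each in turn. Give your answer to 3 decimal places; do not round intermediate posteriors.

0.269

After 'pass': normaliser = 0.65·0.6000 + 0.2·0.2000 + 0.15·0.2000; P(plant 1) ≈ 0.8478, P(plant 2) ≈ 0.0870, P(plant 3) ≈ 0.0652
After 'flag': normaliser = 0.35·0.8478 + 0.8·0.0870 + 0.85·0.0652; P(plant 1) ≈ 0.7036, P(plant 2) ≈ 0.1649, P(plant 3) ≈ 0.1314
After 'flag': normaliser = 0.35·0.7036 + 0.8·0.1649 + 0.85·0.1314; P(plant 1) ≈ 0.5026, P(plant 2) ≈ 0.2693, P(plant 3) ≈ 0.2280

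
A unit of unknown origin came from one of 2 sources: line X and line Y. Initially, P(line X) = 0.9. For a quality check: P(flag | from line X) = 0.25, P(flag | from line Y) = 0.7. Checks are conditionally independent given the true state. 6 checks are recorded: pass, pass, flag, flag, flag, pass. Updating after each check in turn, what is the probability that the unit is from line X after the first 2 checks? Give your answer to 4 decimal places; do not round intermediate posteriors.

Each posterior becomes the prior for the next update.
After 'pass': P(line X) = 0.75·0.9000 / (0.75·0.9000 + 0.3·0.1000) ≈ 0.9574
After 'pass': P(line X) = 0.75·0.9574 / (0.75·0.9574 + 0.3·0.0426) ≈ 0.9825

0.9825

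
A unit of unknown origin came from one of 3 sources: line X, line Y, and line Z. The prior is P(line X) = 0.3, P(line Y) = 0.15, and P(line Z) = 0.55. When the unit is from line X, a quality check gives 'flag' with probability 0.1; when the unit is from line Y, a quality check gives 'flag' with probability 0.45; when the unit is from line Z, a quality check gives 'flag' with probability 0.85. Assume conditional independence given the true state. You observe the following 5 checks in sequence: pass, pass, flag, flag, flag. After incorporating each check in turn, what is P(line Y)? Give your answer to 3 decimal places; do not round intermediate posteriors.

After 'pass': normaliser = 0.9·0.3000 + 0.55·0.1500 + 0.15·0.5500; P(line X) ≈ 0.6207, P(line Y) ≈ 0.1897, P(line Z) ≈ 0.1897
After 'pass': normaliser = 0.9·0.6207 + 0.55·0.1897 + 0.15·0.1897; P(line X) ≈ 0.8080, P(line Y) ≈ 0.1509, P(line Z) ≈ 0.0411
After 'flag': normaliser = 0.1·0.8080 + 0.45·0.1509 + 0.85·0.0411; P(line X) ≈ 0.4399, P(line Y) ≈ 0.3697, P(line Z) ≈ 0.1904
After 'flag': normaliser = 0.1·0.4399 + 0.45·0.3697 + 0.85·0.1904; P(line X) ≈ 0.1182, P(line Y) ≈ 0.4469, P(line Z) ≈ 0.4349
After 'flag': normaliser = 0.1·0.1182 + 0.45·0.4469 + 0.85·0.4349; P(line X) ≈ 0.0203, P(line Y) ≈ 0.3452, P(line Z) ≈ 0.6345

0.345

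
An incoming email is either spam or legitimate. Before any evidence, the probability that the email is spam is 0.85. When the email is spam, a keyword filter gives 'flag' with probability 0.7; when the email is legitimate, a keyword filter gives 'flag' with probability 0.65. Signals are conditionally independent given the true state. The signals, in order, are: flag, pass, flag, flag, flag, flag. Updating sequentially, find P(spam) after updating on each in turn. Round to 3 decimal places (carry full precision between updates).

After 'flag': P(spam) = 0.7·0.8500 / (0.7·0.8500 + 0.65·0.1500) ≈ 0.8592
After 'pass': P(spam) = 0.3·0.8592 / (0.3·0.8592 + 0.35·0.1408) ≈ 0.8395
After 'flag': P(spam) = 0.7·0.8395 / (0.7·0.8395 + 0.65·0.1605) ≈ 0.8492
After 'flag': P(spam) = 0.7·0.8492 / (0.7·0.8492 + 0.65·0.1508) ≈ 0.8585
After 'flag': P(spam) = 0.7·0.8585 / (0.7·0.8585 + 0.65·0.1415) ≈ 0.8673
After 'flag': P(spam) = 0.7·0.8673 / (0.7·0.8673 + 0.65·0.1327) ≈ 0.8756

0.876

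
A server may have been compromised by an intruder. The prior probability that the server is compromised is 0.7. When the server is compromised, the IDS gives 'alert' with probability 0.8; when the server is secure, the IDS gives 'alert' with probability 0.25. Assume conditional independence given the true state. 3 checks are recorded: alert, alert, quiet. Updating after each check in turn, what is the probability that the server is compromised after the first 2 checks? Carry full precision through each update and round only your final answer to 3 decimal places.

Each posterior becomes the prior for the next update.
After 'alert': P(compromised) = 0.8·0.7000 / (0.8·0.7000 + 0.25·0.3000) ≈ 0.8819
After 'alert': P(compromised) = 0.8·0.8819 / (0.8·0.8819 + 0.25·0.1181) ≈ 0.9598

0.960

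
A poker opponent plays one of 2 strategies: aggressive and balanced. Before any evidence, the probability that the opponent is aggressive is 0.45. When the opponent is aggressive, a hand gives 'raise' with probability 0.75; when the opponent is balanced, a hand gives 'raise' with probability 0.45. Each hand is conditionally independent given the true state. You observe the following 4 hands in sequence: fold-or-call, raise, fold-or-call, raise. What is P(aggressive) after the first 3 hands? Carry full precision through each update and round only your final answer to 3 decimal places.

After 'fold-or-call': P(aggressive) = 0.25·0.4500 / (0.25·0.4500 + 0.55·0.5500) ≈ 0.2711
After 'raise': P(aggressive) = 0.75·0.2711 / (0.75·0.2711 + 0.45·0.7289) ≈ 0.3827
After 'fold-or-call': P(aggressive) = 0.25·0.3827 / (0.25·0.3827 + 0.55·0.6173) ≈ 0.2198

0.220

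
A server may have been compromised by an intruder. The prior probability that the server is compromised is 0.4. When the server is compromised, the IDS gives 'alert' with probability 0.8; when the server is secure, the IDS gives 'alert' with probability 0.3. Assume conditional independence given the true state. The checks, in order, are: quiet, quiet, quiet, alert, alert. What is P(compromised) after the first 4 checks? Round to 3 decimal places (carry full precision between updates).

After 'quiet': P(compromised) = 0.2·0.4000 / (0.2·0.4000 + 0.7·0.6000) ≈ 0.1600
After 'quiet': P(compromised) = 0.2·0.1600 / (0.2·0.1600 + 0.7·0.8400) ≈ 0.0516
After 'quiet': P(compromised) = 0.2·0.0516 / (0.2·0.0516 + 0.7·0.9484) ≈ 0.0153
After 'alert': P(compromised) = 0.8·0.0153 / (0.8·0.0153 + 0.3·0.9847) ≈ 0.0398

0.040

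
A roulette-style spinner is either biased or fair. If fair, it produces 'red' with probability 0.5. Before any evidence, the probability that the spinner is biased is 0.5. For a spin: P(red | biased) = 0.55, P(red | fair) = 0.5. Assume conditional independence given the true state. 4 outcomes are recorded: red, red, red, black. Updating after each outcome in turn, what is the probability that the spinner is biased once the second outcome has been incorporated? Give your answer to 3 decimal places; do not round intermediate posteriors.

0.548

Each posterior becomes the prior for the next update.
After 'red': P(biased) = 0.55·0.5000 / (0.55·0.5000 + 0.5·0.5000) ≈ 0.5238
After 'red': P(biased) = 0.55·0.5238 / (0.55·0.5238 + 0.5·0.4762) ≈ 0.5475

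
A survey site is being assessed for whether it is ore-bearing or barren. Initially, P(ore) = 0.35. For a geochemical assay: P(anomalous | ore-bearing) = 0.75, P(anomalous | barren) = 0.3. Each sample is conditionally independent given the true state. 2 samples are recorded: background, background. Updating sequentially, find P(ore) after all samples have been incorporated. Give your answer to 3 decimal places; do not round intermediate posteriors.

After 'background': P(ore) = 0.25·0.3500 / (0.25·0.3500 + 0.7·0.6500) ≈ 0.1613
After 'background': P(ore) = 0.25·0.1613 / (0.25·0.1613 + 0.7·0.8387) ≈ 0.0643

0.064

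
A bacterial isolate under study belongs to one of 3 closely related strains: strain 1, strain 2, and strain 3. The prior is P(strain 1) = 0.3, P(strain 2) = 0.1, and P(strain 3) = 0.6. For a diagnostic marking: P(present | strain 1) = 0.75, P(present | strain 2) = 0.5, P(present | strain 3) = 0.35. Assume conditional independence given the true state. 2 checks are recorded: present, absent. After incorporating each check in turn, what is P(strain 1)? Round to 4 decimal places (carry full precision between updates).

0.2583

After 'present': normaliser = 0.75·0.3000 + 0.5·0.1000 + 0.35·0.6000; P(strain 1) ≈ 0.4639, P(strain 2) ≈ 0.1031, P(strain 3) ≈ 0.4330
After 'absent': normaliser = 0.25·0.4639 + 0.5·0.1031 + 0.65·0.4330; P(strain 1) ≈ 0.2583, P(strain 2) ≈ 0.1148, P(strain 3) ≈ 0.6269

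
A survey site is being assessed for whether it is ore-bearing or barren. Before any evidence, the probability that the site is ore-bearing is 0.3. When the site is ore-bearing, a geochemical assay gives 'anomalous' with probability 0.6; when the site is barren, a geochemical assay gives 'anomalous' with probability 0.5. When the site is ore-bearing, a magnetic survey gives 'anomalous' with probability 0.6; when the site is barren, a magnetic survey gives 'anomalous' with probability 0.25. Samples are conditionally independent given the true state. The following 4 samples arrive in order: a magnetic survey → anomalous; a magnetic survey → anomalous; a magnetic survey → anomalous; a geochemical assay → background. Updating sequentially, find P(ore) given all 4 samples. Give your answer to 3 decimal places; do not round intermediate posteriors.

Each posterior becomes the prior for the next update.
After a magnetic survey='anomalous': P(ore) = 0.6·0.3000 / (0.6·0.3000 + 0.25·0.7000) ≈ 0.5070
After a magnetic survey='anomalous': P(ore) = 0.6·0.5070 / (0.6·0.5070 + 0.25·0.4930) ≈ 0.7117
After a magnetic survey='anomalous': P(ore) = 0.6·0.7117 / (0.6·0.7117 + 0.25·0.2883) ≈ 0.8556
After a geochemical assay='background': P(ore) = 0.4·0.8556 / (0.4·0.8556 + 0.5·0.1444) ≈ 0.8258

0.826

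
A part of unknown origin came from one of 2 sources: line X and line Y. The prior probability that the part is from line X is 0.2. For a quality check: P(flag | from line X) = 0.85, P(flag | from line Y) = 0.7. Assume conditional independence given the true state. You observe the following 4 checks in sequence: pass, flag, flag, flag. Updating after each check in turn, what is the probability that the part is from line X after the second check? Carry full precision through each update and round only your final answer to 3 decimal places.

0.132

After 'pass': P(line X) = 0.15·0.2000 / (0.15·0.2000 + 0.3·0.8000) ≈ 0.1111
After 'flag': P(line X) = 0.85·0.1111 / (0.85·0.1111 + 0.7·0.8889) ≈ 0.1318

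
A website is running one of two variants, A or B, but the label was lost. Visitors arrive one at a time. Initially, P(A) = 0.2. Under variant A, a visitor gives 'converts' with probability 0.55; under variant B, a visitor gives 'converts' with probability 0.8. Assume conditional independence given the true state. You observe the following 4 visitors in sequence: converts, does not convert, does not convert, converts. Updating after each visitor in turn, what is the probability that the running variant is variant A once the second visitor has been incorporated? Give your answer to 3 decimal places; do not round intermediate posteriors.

0.279

Each posterior becomes the prior for the next update.
After 'converts': P(A) = 0.55·0.2000 / (0.55·0.2000 + 0.8·0.8000) ≈ 0.1467
After 'does not convert': P(A) = 0.45·0.1467 / (0.45·0.1467 + 0.2·0.8533) ≈ 0.2789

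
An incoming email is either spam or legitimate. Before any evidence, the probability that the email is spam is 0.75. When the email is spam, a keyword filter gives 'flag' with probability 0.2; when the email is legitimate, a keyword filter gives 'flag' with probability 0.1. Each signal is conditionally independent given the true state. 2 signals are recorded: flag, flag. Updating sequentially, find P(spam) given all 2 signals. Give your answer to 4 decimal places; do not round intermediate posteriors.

Each posterior becomes the prior for the next update.
After 'flag': P(spam) = 0.2·0.7500 / (0.2·0.7500 + 0.1·0.2500) ≈ 0.8571
After 'flag': P(spam) = 0.2·0.8571 / (0.2·0.8571 + 0.1·0.1429) ≈ 0.9231

0.9231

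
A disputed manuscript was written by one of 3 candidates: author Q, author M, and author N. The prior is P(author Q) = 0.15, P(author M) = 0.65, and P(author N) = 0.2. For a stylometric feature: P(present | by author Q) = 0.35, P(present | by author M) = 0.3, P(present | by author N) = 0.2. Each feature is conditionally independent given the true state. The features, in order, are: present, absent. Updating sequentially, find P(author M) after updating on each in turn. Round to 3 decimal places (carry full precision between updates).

After 'present': normaliser = 0.35·0.1500 + 0.3·0.6500 + 0.2·0.2000; P(author Q) ≈ 0.1826, P(author M) ≈ 0.6783, P(author N) ≈ 0.1391
After 'absent': normaliser = 0.65·0.1826 + 0.7·0.6783 + 0.8·0.1391; P(author Q) ≈ 0.1684, P(author M) ≈ 0.6737, P(author N) ≈ 0.1579

0.674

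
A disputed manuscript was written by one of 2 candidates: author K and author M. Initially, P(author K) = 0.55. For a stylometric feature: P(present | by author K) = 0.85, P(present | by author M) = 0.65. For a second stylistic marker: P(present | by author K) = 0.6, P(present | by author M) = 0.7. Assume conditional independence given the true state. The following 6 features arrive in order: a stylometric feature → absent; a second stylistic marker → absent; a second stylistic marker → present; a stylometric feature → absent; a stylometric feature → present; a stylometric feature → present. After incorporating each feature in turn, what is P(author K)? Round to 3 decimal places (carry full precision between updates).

After a stylometric feature='absent': P(author K) = 0.15·0.5500 / (0.15·0.5500 + 0.35·0.4500) ≈ 0.3438
After a second stylistic marker='absent': P(author K) = 0.4·0.3438 / (0.4·0.3438 + 0.3·0.6562) ≈ 0.4112
After a second stylistic marker='present': P(author K) = 0.6·0.4112 / (0.6·0.4112 + 0.7·0.5888) ≈ 0.3745
After a stylometric feature='absent': P(author K) = 0.15·0.3745 / (0.15·0.3745 + 0.35·0.6255) ≈ 0.2042
After a stylometric feature='present': P(author K) = 0.85·0.2042 / (0.85·0.2042 + 0.65·0.7958) ≈ 0.2512
After a stylometric feature='present': P(author K) = 0.85·0.2512 / (0.85·0.2512 + 0.65·0.7488) ≈ 0.3049

0.305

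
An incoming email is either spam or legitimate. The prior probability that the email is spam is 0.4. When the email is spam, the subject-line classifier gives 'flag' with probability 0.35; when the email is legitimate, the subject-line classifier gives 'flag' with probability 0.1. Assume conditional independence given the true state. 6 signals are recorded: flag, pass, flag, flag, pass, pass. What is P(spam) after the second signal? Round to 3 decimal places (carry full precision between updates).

Apply Bayes' rule sequentially, carrying P(spam) forward.
After 'flag': P(spam) = 0.35·0.4000 / (0.35·0.4000 + 0.1·0.6000) ≈ 0.7000
After 'pass': P(spam) = 0.65·0.7000 / (0.65·0.7000 + 0.9·0.3000) ≈ 0.6276

0.628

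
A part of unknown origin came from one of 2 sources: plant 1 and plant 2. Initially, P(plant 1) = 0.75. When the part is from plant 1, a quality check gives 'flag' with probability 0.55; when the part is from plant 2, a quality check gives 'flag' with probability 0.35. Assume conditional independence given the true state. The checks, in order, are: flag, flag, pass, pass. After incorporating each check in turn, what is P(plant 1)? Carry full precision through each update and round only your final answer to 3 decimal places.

0.780

After 'flag': P(plant 1) = 0.55·0.7500 / (0.55·0.7500 + 0.35·0.2500) ≈ 0.8250
After 'flag': P(plant 1) = 0.55·0.8250 / (0.55·0.8250 + 0.35·0.1750) ≈ 0.8811
After 'pass': P(plant 1) = 0.45·0.8811 / (0.45·0.8811 + 0.65·0.1189) ≈ 0.8368
After 'pass': P(plant 1) = 0.45·0.8368 / (0.45·0.8368 + 0.65·0.1632) ≈ 0.7803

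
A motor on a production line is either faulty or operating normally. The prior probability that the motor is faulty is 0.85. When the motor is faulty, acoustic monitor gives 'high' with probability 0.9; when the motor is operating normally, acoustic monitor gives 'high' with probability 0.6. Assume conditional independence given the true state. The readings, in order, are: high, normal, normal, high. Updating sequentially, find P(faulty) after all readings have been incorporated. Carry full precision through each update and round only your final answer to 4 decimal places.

0.4435

Apply Bayes' rule sequentially, carrying P(faulty) forward.
After 'high': P(faulty) = 0.9·0.8500 / (0.9·0.8500 + 0.6·0.1500) ≈ 0.8947
After 'normal': P(faulty) = 0.1·0.8947 / (0.1·0.8947 + 0.4·0.1053) ≈ 0.6800
After 'normal': P(faulty) = 0.1·0.6800 / (0.1·0.6800 + 0.4·0.3200) ≈ 0.3469
After 'high': P(faulty) = 0.9·0.3469 / (0.9·0.3469 + 0.6·0.6531) ≈ 0.4435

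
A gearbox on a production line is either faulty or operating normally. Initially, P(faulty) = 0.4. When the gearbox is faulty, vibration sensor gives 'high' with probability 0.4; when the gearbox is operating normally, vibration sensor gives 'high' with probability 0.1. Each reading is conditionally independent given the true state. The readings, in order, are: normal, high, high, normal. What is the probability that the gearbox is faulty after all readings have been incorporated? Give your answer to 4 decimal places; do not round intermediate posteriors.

0.8258

Apply Bayes' rule sequentially, carrying P(faulty) forward.
After 'normal': P(faulty) = 0.6·0.4000 / (0.6·0.4000 + 0.9·0.6000) ≈ 0.3077
After 'high': P(faulty) = 0.4·0.3077 / (0.4·0.3077 + 0.1·0.6923) ≈ 0.6400
After 'high': P(faulty) = 0.4·0.6400 / (0.4·0.6400 + 0.1·0.3600) ≈ 0.8767
After 'normal': P(faulty) = 0.6·0.8767 / (0.6·0.8767 + 0.9·0.1233) ≈ 0.8258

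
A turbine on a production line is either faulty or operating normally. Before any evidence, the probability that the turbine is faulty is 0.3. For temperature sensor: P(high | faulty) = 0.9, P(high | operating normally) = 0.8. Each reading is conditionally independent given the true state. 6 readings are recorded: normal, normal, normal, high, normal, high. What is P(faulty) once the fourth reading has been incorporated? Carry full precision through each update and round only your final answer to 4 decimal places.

After 'normal': P(faulty) = 0.1·0.3000 / (0.1·0.3000 + 0.2·0.7000) ≈ 0.1765
After 'normal': P(faulty) = 0.1·0.1765 / (0.1·0.1765 + 0.2·0.8235) ≈ 0.0968
After 'normal': P(faulty) = 0.1·0.0968 / (0.1·0.0968 + 0.2·0.9032) ≈ 0.0508
After 'high': P(faulty) = 0.9·0.0508 / (0.9·0.0508 + 0.8·0.9492) ≈ 0.0568

0.0568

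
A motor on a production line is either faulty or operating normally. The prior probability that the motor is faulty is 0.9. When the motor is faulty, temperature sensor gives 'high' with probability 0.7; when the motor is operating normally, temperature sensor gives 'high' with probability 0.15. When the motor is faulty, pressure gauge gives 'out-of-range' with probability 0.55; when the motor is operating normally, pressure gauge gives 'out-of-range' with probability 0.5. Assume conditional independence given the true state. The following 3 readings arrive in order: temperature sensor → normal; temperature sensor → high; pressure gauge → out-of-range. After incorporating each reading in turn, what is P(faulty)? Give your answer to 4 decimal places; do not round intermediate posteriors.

0.9422

After temperature sensor='normal': P(faulty) = 0.3·0.9000 / (0.3·0.9000 + 0.85·0.1000) ≈ 0.7606
After temperature sensor='high': P(faulty) = 0.7·0.7606 / (0.7·0.7606 + 0.15·0.2394) ≈ 0.9368
After pressure gauge='out-of-range': P(faulty) = 0.55·0.9368 / (0.55·0.9368 + 0.5·0.0632) ≈ 0.9422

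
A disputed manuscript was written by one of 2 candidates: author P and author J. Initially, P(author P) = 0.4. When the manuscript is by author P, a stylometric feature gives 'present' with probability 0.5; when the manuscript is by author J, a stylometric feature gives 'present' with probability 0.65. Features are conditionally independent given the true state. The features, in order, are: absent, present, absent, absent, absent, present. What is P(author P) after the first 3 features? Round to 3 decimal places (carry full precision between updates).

0.511

Each posterior becomes the prior for the next update.
After 'absent': P(author P) = 0.5·0.4000 / (0.5·0.4000 + 0.35·0.6000) ≈ 0.4878
After 'present': P(author P) = 0.5·0.4878 / (0.5·0.4878 + 0.65·0.5122) ≈ 0.4228
After 'absent': P(author P) = 0.5·0.4228 / (0.5·0.4228 + 0.35·0.5772) ≈ 0.5114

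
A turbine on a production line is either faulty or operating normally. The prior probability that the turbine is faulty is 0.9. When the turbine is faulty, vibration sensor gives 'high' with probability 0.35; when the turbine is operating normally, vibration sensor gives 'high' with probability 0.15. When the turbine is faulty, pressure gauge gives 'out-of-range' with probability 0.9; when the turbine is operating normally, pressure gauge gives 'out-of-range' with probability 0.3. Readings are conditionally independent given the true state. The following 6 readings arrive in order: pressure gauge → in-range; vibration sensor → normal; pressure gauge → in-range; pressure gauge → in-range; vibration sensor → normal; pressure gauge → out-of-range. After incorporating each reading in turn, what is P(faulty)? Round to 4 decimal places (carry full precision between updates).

0.0440

After pressure gauge='in-range': P(faulty) = 0.1·0.9000 / (0.1·0.9000 + 0.7·0.1000) ≈ 0.5625
After vibration sensor='normal': P(faulty) = 0.65·0.5625 / (0.65·0.5625 + 0.85·0.4375) ≈ 0.4958
After pressure gauge='in-range': P(faulty) = 0.1·0.4958 / (0.1·0.4958 + 0.7·0.5042) ≈ 0.1232
After pressure gauge='in-range': P(faulty) = 0.1·0.1232 / (0.1·0.1232 + 0.7·0.8768) ≈ 0.0197
After vibration sensor='normal': P(faulty) = 0.65·0.0197 / (0.65·0.0197 + 0.85·0.9803) ≈ 0.0151
After pressure gauge='out-of-range': P(faulty) = 0.9·0.0151 / (0.9·0.0151 + 0.3·0.9849) ≈ 0.0440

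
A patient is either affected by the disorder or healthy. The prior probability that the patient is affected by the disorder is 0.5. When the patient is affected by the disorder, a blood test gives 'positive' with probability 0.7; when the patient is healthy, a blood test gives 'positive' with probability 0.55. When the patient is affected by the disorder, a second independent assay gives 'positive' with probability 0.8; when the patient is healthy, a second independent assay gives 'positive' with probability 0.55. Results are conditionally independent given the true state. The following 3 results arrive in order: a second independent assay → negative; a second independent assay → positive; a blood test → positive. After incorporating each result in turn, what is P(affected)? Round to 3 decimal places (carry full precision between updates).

0.451

After a second independent assay='negative': P(affected) = 0.2·0.5000 / (0.2·0.5000 + 0.45·0.5000) ≈ 0.3077
After a second independent assay='positive': P(affected) = 0.8·0.3077 / (0.8·0.3077 + 0.55·0.6923) ≈ 0.3926
After a blood test='positive': P(affected) = 0.7·0.3926 / (0.7·0.3926 + 0.55·0.6074) ≈ 0.4514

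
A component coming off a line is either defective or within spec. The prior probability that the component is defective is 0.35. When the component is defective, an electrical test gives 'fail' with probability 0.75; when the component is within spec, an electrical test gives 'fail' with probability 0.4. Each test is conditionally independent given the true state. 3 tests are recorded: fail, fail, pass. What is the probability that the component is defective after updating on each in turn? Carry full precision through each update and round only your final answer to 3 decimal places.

0.441

After 'fail': P(defective) = 0.75·0.3500 / (0.75·0.3500 + 0.4·0.6500) ≈ 0.5024
After 'fail': P(defective) = 0.75·0.5024 / (0.75·0.5024 + 0.4·0.4976) ≈ 0.6543
After 'pass': P(defective) = 0.25·0.6543 / (0.25·0.6543 + 0.6·0.3457) ≈ 0.4410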